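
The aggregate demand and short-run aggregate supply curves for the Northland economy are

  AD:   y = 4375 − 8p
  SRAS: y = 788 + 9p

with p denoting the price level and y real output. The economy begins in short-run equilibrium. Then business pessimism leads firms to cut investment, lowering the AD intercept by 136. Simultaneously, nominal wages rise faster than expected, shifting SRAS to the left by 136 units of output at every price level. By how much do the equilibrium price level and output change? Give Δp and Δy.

After both shocks: AD is y = 4239 − 8p and SRAS is y = 652 + 9p.
Setting them equal: 3587 = 17p, so p = 211.
y = 4239 − 8·211 = 2551.
Initially p = 211, y = 2687, so Δp = +0 and Δy = -136.

Δp = +0, Δy = -136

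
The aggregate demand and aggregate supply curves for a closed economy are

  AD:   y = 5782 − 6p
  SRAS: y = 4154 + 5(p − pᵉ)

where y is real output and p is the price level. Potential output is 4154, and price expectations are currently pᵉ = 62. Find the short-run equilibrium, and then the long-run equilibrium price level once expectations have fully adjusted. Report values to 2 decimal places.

Short run: p = 176.18, y = 4724.91. Long run: p = 271.33.

Short run: with pᵉ = 62, SRAS is y = 3844 + 5p. Setting AD = SRAS gives 1938 = 11p, so p = 176.18 and y = 5782 − 6p = 4724.91.
Output 4724.91 is above potential 4154, so over time expected prices rise and SRAS shifts left until y returns to 4154.
Long run: y = 4154 on the AD curve gives 4154 = 5782 − 6p, so p = 271.33.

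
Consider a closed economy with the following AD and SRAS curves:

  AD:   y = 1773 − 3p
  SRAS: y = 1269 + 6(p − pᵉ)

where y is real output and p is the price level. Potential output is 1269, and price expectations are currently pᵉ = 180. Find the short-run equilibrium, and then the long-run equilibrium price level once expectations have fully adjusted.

Short run: with pᵉ = 180, SRAS is y = 189 + 6p. Setting AD = SRAS gives 1584 = 9p, so p = 176 and y = 1773 − 3·176 = 1245.
Output 1245 is below potential 1269, so over time expected prices fall and SRAS shifts right until y returns to 1269.
Long run: y = 1269 on the AD curve gives 1269 = 1773 − 3p, so p = 168.

Short run: p = 176, y = 1245. Long run: p = 168.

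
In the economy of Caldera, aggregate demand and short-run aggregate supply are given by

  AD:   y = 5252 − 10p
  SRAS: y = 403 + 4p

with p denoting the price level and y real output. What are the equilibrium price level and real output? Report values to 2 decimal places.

p = 346.36, y = 1788.43

Set AD = SRAS: 5252 − 10p = 403 + 4p, so 4849 = 14p and p = 346.36.
Substituting into AD, y = 5252 − 10p = 1788.43.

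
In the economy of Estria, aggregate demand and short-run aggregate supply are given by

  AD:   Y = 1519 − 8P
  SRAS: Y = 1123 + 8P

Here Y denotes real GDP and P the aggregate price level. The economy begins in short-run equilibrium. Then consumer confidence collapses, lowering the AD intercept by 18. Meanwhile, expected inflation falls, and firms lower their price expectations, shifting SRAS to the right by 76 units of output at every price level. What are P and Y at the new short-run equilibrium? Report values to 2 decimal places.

After both shocks: AD is Y = 1501 − 8P and SRAS is Y = 1199 + 8P.
Setting them equal: 302 = 16P, so P = 18.88.
Substituting into AD, Y = 1350.00.

P = 18.88, Y = 1350.00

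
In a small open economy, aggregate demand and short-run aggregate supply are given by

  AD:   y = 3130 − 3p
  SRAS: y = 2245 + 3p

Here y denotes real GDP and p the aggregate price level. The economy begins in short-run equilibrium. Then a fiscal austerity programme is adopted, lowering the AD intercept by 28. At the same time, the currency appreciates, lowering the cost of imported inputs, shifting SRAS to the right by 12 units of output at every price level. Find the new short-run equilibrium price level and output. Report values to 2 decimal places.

p = 140.83, y = 2679.50

After both shocks: AD is y = 3102 − 3p and SRAS is y = 2257 + 3p.
Setting them equal: 845 = 6p, so p = 140.83.
Substituting into AD, y = 2679.50.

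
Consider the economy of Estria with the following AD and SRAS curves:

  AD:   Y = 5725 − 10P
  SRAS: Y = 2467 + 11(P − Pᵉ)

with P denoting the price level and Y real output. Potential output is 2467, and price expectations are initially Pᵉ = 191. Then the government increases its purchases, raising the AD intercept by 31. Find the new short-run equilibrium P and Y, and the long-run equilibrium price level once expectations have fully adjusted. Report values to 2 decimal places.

AD shifts right: new AD is Y = 5756 − 10P. With Pᵉ = 191, SRAS is Y = 366 + 11P.
Short run: 5756 − 10P = 366 + 11P gives 5390 = 21P, so P = 256.67 and Y = 5756 − 10P = 3189.33.
Y = 3189.33 is above potential 2467; expectations adjust and SRAS shifts left until Y = 2467.
Long run: on the new AD curve, 2467 = 5756 − 10P gives P = 328.90.

Short run: P = 256.67, Y = 3189.33. Long run: P = 328.90.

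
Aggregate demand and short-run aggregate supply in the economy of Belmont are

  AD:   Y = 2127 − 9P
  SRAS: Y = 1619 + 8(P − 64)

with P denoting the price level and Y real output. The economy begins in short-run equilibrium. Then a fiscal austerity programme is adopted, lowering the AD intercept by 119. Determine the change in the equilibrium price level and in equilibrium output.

ΔP = -7, ΔY = -56

This is a negative demand shock: AD shifts left.
New AD: Y = 2008 − 9P.
SRAS can be written Y = 1107 + 8P.
Set AD = SRAS: 2008 − 9P = 1107 + 8P, so 901 = 17P and P = 53.
Y = 2008 − 9·53 = 1531.
Initially P = 60, Y = 1587, so ΔP = -7 and ΔY = -56.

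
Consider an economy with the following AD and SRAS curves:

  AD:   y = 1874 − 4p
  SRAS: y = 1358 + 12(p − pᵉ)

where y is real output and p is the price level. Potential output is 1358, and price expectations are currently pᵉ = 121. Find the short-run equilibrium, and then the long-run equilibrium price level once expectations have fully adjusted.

Short run: p = 123, y = 1382. Long run: p = 129.

Short run: with pᵉ = 121, SRAS is y = 12p − 94. Setting AD = SRAS gives 1968 = 16p, so p = 123 and y = 1874 − 4·123 = 1382.
Output 1382 is above potential 1358, so over time expected prices rise and SRAS shifts left until y returns to 1358.
Long run: y = 1358 on the AD curve gives 1358 = 1874 − 4p, so p = 129.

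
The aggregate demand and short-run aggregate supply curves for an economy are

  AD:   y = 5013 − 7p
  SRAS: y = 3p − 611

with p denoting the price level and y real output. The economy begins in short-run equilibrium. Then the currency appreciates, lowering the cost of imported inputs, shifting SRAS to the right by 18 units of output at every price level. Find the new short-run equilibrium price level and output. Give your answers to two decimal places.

p = 560.60, y = 1088.80

This is a positive supply shock: SRAS shifts right.
New SRAS: y = 3p − 593.
Set AD = SRAS: 5013 − 7p = 3p − 593, so 5606 = 10p and p = 560.60.
Substituting into AD, y = 1088.80.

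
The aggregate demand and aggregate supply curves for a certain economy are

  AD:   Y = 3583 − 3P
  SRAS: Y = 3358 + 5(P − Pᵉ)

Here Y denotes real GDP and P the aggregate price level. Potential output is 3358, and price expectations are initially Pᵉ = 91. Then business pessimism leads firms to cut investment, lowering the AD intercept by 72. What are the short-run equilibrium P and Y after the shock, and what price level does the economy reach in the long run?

Short run: P = 76, Y = 3283. Long run: P = 51.

AD shifts left: new AD is Y = 3511 − 3P. With Pᵉ = 91, SRAS is Y = 2903 + 5P.
Short run: 3511 − 3P = 2903 + 5P gives 608 = 8P, so P = 76 and Y = 3511 − 3·76 = 3283.
Y = 3283 is below potential 3358; expectations adjust and SRAS shifts right until Y = 3358.
Long run: on the new AD curve, 3358 = 3511 − 3P gives P = 51.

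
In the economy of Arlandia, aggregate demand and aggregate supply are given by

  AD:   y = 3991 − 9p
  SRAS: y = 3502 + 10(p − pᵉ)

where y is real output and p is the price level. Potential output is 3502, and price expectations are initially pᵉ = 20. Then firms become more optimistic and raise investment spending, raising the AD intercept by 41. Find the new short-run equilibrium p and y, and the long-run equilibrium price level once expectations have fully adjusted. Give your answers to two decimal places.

AD shifts right: new AD is y = 4032 − 9p. With pᵉ = 20, SRAS is y = 3302 + 10p.
Short run: 4032 − 9p = 3302 + 10p gives 730 = 19p, so p = 38.42 and y = 4032 − 9p = 3686.21.
y = 3686.21 is above potential 3502; expectations adjust and SRAS shifts left until y = 3502.
Long run: on the new AD curve, 3502 = 4032 − 9p gives p = 58.89.

Short run: p = 38.42, y = 3686.21. Long run: p = 58.89.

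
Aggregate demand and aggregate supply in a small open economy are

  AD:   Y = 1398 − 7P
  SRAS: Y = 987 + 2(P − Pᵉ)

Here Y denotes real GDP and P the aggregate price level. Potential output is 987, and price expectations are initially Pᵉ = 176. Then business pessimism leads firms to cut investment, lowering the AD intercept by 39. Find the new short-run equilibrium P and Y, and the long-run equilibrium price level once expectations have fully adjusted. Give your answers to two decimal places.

Short run: P = 80.44, Y = 795.89. Long run: P = 53.14.

AD shifts left: new AD is Y = 1359 − 7P. With Pᵉ = 176, SRAS is Y = 635 + 2P.
Short run: 1359 − 7P = 635 + 2P gives 724 = 9P, so P = 80.44 and Y = 1359 − 7P = 795.89.
Y = 795.89 is below potential 987; expectations adjust and SRAS shifts right until Y = 987.
Long run: on the new AD curve, 987 = 1359 − 7P gives P = 53.14.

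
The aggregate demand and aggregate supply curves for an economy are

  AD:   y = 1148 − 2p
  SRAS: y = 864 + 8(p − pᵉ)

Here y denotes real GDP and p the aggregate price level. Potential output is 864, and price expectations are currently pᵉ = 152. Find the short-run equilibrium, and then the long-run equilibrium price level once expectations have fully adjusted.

Short run: with pᵉ = 152, SRAS is y = 8p − 352. Setting AD = SRAS gives 1500 = 10p, so p = 150 and y = 1148 − 2·150 = 848.
Output 848 is below potential 864, so over time expected prices fall and SRAS shifts right until y returns to 864.
Long run: y = 864 on the AD curve gives 864 = 1148 − 2p, so p = 142.

Short run: p = 150, y = 848. Long run: p = 142.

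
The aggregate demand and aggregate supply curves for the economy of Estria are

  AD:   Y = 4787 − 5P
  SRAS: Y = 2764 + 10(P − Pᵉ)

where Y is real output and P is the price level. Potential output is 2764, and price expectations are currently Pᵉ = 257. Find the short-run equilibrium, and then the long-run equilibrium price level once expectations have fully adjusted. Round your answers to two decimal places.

Short run: with Pᵉ = 257, SRAS is Y = 194 + 10P. Setting AD = SRAS gives 4593 = 15P, so P = 306.20 and Y = 4787 − 5P = 3256.00.
Output 3256.00 is above potential 2764, so over time expected prices rise and SRAS shifts left until Y returns to 2764.
Long run: Y = 2764 on the AD curve gives 2764 = 4787 − 5P, so P = 404.60.

Short run: P = 306.20, Y = 3256.00. Long run: P = 404.60.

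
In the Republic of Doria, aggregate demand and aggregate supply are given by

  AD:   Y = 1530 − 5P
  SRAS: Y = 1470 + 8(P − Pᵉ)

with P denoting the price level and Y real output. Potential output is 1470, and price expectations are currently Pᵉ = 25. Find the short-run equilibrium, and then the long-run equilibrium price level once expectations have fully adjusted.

Short run: P = 20, Y = 1430. Long run: P = 12.

Short run: with Pᵉ = 25, SRAS is Y = 1270 + 8P. Setting AD = SRAS gives 260 = 13P, so P = 20 and Y = 1530 − 5·20 = 1430.
Output 1430 is below potential 1470, so over time expected prices fall and SRAS shifts right until Y returns to 1470.
Long run: Y = 1470 on the AD curve gives 1470 = 1530 − 5P, so P = 12.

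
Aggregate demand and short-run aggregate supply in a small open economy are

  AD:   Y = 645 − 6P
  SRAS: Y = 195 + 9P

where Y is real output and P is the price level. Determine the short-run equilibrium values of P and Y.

Set AD = SRAS: 645 − 6P = 195 + 9P, so 450 = 15P and P = 30.
Then Y = 645 − 6·30 = 465.

P = 30, Y = 465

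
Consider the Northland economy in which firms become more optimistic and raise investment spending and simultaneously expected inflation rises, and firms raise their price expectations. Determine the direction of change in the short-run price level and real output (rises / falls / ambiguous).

The first event is a positive demand shock: AD shifts right, which by itself pushes P up and Y up.
The second is an adverse supply shock: SRAS shifts left, which by itself pushes P up and Y down.
Both shocks push P up, so P rises. The two shocks push Y in opposite directions, so the effect on Y is ambiguous.

Price level: rises; output: ambiguous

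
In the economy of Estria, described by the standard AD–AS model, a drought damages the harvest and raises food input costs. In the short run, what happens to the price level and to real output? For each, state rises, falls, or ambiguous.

Price level: rises; output: falls

This is an adverse supply shock: SRAS shifts left.
Moving along the downward-sloping AD curve, P rises and Y falls.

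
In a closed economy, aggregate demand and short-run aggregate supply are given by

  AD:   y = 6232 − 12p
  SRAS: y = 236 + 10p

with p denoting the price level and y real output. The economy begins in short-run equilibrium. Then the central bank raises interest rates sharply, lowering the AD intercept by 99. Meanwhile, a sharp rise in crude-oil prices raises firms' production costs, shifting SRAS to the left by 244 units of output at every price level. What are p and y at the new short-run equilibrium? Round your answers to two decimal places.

p = 279.14, y = 2783.36

After both shocks: AD is y = 6133 − 12p and SRAS is y = 10p − 8.
Setting them equal: 6141 = 22p, so p = 279.14.
Substituting into AD, y = 2783.36.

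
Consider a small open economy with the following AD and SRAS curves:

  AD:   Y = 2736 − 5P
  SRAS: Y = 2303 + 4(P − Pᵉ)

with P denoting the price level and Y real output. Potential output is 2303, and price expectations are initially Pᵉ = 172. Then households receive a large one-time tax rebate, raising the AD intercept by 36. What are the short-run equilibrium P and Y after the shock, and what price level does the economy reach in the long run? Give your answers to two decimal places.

AD shifts right: new AD is Y = 2772 − 5P. With Pᵉ = 172, SRAS is Y = 1615 + 4P.
Short run: 2772 − 5P = 1615 + 4P gives 1157 = 9P, so P = 128.56 and Y = 2772 − 5P = 2129.22.
Y = 2129.22 is below potential 2303; expectations adjust and SRAS shifts right until Y = 2303.
Long run: on the new AD curve, 2303 = 2772 − 5P gives P = 93.80.

Short run: P = 128.56, Y = 2129.22. Long run: P = 93.80.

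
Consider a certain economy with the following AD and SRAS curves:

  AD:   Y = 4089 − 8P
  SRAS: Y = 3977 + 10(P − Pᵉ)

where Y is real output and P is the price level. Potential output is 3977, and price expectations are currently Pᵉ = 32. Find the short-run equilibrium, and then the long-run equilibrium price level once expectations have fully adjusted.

Short run: with Pᵉ = 32, SRAS is Y = 3657 + 10P. Setting AD = SRAS gives 432 = 18P, so P = 24 and Y = 4089 − 8·24 = 3897.
Output 3897 is below potential 3977, so over time expected prices fall and SRAS shifts right until Y returns to 3977.
Long run: Y = 3977 on the AD curve gives 3977 = 4089 − 8P, so P = 14.

Short run: P = 24, Y = 3897. Long run: P = 14.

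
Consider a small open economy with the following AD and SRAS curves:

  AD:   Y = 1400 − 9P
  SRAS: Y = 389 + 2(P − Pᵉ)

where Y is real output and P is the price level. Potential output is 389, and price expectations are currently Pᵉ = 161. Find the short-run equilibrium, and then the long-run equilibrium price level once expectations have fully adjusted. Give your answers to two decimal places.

Short run: with Pᵉ = 161, SRAS is Y = 67 + 2P. Setting AD = SRAS gives 1333 = 11P, so P = 121.18 and Y = 1400 − 9P = 309.36.
Output 309.36 is below potential 389, so over time expected prices fall and SRAS shifts right until Y returns to 389.
Long run: Y = 389 on the AD curve gives 389 = 1400 − 9P, so P = 112.33.

Short run: P = 121.18, Y = 309.36. Long run: P = 112.33.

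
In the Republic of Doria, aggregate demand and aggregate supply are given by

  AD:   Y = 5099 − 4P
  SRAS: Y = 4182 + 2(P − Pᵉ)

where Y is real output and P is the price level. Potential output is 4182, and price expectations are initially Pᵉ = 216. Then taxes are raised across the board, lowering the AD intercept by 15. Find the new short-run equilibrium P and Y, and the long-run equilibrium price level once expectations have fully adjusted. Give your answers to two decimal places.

AD shifts left: new AD is Y = 5084 − 4P. With Pᵉ = 216, SRAS is Y = 3750 + 2P.
Short run: 5084 − 4P = 3750 + 2P gives 1334 = 6P, so P = 222.33 and Y = 5084 − 4P = 4194.67.
Y = 4194.67 is above potential 4182; expectations adjust and SRAS shifts left until Y = 4182.
Long run: on the new AD curve, 4182 = 5084 − 4P gives P = 225.50.

Short run: P = 222.33, Y = 4194.67. Long run: P = 225.50.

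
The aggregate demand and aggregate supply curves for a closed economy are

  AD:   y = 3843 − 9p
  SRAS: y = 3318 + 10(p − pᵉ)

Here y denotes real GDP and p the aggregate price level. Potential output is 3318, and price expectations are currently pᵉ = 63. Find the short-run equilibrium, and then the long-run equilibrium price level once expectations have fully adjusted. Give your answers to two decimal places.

Short run: with pᵉ = 63, SRAS is y = 2688 + 10p. Setting AD = SRAS gives 1155 = 19p, so p = 60.79 and y = 3843 − 9p = 3295.89.
Output 3295.89 is below potential 3318, so over time expected prices fall and SRAS shifts right until y returns to 3318.
Long run: y = 3318 on the AD curve gives 3318 = 3843 − 9p, so p = 58.33.

Short run: p = 60.79, y = 3295.89. Long run: p = 58.33.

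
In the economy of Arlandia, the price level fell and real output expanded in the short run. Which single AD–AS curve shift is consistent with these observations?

P fell and Y rose. An AD shift moves P and Y in the same direction; an SRAS shift moves them in opposite directions.
Here P and Y moved in opposite directions, so the SRAS curve shifted.
Since Y rose, SRAS shifted right.

SRAS shifted right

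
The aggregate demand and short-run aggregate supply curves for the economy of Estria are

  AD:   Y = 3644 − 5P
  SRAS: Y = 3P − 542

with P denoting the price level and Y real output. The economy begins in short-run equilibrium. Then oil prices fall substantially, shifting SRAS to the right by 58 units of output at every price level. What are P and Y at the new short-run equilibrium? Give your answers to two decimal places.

This is a positive supply shock: SRAS shifts right.
New SRAS: Y = 3P − 484.
Set AD = SRAS: 3644 − 5P = 3P − 484, so 4128 = 8P and P = 516.00.
Substituting into AD, Y = 1064.00.

P = 516.00, Y = 1064.00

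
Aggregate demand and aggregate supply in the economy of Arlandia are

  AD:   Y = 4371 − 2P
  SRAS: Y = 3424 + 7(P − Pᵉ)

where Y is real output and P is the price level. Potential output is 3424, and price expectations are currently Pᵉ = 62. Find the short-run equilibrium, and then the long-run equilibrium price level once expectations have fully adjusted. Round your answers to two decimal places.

Short run: P = 153.44, Y = 4064.11. Long run: P = 473.50.

Short run: with Pᵉ = 62, SRAS is Y = 2990 + 7P. Setting AD = SRAS gives 1381 = 9P, so P = 153.44 and Y = 4371 − 2P = 4064.11.
Output 4064.11 is above potential 3424, so over time expected prices rise and SRAS shifts left until Y returns to 3424.
Long run: Y = 3424 on the AD curve gives 3424 = 4371 − 2P, so P = 473.50.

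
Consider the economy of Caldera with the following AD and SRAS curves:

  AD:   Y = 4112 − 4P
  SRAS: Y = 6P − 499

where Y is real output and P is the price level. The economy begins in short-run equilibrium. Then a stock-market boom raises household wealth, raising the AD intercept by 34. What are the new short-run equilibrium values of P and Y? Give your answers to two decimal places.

P = 464.50, Y = 2288.00

This is a positive demand shock: AD shifts right.
New AD: Y = 4146 − 4P.
Set AD = SRAS: 4146 − 4P = 6P − 499, so 4645 = 10P and P = 464.50.
Substituting into AD, Y = 2288.00.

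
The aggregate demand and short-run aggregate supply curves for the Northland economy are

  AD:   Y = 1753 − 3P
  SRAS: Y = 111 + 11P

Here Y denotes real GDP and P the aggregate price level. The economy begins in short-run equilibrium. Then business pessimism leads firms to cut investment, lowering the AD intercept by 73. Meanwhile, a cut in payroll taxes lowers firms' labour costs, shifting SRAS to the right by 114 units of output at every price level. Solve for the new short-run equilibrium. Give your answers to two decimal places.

P = 103.93, Y = 1368.21

After both shocks: AD is Y = 1680 − 3P and SRAS is Y = 225 + 11P.
Setting them equal: 1455 = 14P, so P = 103.93.
Substituting into AD, Y = 1368.21.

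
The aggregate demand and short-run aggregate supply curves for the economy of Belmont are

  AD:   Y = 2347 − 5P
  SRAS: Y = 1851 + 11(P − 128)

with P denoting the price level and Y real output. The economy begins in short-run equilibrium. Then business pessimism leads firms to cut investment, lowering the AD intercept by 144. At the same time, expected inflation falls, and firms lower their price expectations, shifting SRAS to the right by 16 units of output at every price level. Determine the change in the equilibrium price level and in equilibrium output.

ΔP = -10, ΔY = -94

After both shocks: AD is Y = 2203 − 5P and SRAS is Y = 459 + 11P.
Setting them equal: 1744 = 16P, so P = 109.
Y = 2203 − 5·109 = 1658.
Initially P = 119, Y = 1752, so ΔP = -10 and ΔY = -94.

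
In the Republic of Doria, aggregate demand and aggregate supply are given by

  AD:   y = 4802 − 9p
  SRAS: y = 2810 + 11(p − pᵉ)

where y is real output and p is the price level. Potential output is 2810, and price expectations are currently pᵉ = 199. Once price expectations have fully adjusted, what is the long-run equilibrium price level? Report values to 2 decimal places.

Short run: with pᵉ = 199, SRAS is y = 621 + 11p. Setting AD = SRAS gives 4181 = 20p, so p = 209.05 and y = 4802 − 9p = 2920.55.
Output 2920.55 is above potential 2810, so over time expected prices rise and SRAS shifts left until y returns to 2810.
Long run: y = 2810 on the AD curve gives 2810 = 4802 − 9p, so p = 221.33.

Long-run p = 221.33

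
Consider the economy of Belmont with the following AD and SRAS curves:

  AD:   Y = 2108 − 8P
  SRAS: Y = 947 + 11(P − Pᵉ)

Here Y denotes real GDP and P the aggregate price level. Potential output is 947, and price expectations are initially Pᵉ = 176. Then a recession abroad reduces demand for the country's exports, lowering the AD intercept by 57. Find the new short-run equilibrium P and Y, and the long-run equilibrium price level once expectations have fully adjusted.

Short run: P = 160, Y = 771. Long run: P = 138.

AD shifts left: new AD is Y = 2051 − 8P. With Pᵉ = 176, SRAS is Y = 11P − 989.
Short run: 2051 − 8P = 11P − 989 gives 3040 = 19P, so P = 160 and Y = 2051 − 8·160 = 771.
Y = 771 is below potential 947; expectations adjust and SRAS shifts right until Y = 947.
Long run: on the new AD curve, 947 = 2051 − 8P gives P = 138.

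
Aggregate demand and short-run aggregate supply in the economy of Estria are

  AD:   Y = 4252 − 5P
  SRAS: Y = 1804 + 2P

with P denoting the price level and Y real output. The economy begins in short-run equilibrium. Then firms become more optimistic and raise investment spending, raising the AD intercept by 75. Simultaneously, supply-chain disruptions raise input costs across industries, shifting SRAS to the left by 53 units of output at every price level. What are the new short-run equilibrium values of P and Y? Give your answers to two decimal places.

After both shocks: AD is Y = 4327 − 5P and SRAS is Y = 1751 + 2P.
Setting them equal: 2576 = 7P, so P = 368.00.
Substituting into AD, Y = 2487.00.

P = 368.00, Y = 2487.00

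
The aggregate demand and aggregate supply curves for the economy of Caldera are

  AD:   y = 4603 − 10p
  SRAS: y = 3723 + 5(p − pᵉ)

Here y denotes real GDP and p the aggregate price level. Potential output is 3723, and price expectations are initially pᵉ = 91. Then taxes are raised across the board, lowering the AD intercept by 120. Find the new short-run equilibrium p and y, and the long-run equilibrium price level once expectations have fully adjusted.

Short run: p = 81, y = 3673. Long run: p = 76.

AD shifts left: new AD is y = 4483 − 10p. With pᵉ = 91, SRAS is y = 3268 + 5p.
Short run: 4483 − 10p = 3268 + 5p gives 1215 = 15p, so p = 81 and y = 4483 − 10·81 = 3673.
y = 3673 is below potential 3723; expectations adjust and SRAS shifts right until y = 3723.
Long run: on the new AD curve, 3723 = 4483 − 10p gives p = 76.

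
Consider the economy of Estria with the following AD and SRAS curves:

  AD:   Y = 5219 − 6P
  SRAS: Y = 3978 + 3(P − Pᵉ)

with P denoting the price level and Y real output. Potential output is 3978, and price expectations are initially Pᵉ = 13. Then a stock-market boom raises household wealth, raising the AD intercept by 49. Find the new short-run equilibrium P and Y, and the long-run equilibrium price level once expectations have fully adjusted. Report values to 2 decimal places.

Short run: P = 147.67, Y = 4382.00. Long run: P = 215.00.

AD shifts right: new AD is Y = 5268 − 6P. With Pᵉ = 13, SRAS is Y = 3939 + 3P.
Short run: 5268 − 6P = 3939 + 3P gives 1329 = 9P, so P = 147.67 and Y = 5268 − 6P = 4382.00.
Y = 4382.00 is above potential 3978; expectations adjust and SRAS shifts left until Y = 3978.
Long run: on the new AD curve, 3978 = 5268 − 6P gives P = 215.00.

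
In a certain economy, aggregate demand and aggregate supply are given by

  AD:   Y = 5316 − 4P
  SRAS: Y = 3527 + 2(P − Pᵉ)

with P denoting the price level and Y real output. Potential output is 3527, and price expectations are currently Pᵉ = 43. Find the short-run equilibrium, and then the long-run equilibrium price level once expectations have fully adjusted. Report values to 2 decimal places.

Short run: P = 312.50, Y = 4066.00. Long run: P = 447.25.

Short run: with Pᵉ = 43, SRAS is Y = 3441 + 2P. Setting AD = SRAS gives 1875 = 6P, so P = 312.50 and Y = 5316 − 4P = 4066.00.
Output 4066.00 is above potential 3527, so over time expected prices rise and SRAS shifts left until Y returns to 3527.
Long run: Y = 3527 on the AD curve gives 3527 = 5316 − 4P, so P = 447.25.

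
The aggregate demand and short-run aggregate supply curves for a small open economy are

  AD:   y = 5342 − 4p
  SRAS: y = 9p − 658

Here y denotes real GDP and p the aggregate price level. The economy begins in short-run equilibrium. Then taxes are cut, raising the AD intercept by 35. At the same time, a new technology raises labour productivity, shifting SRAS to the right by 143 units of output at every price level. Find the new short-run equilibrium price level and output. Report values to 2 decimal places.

After both shocks: AD is y = 5377 − 4p and SRAS is y = 9p − 515.
Setting them equal: 5892 = 13p, so p = 453.23.
Substituting into AD, y = 3564.08.

p = 453.23, y = 3564.08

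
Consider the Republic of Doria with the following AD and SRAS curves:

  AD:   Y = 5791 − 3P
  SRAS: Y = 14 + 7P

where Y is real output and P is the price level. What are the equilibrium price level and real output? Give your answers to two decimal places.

P = 577.70, Y = 4057.90

Set AD = SRAS: 5791 − 3P = 14 + 7P, so 5777 = 10P and P = 577.70.
Substituting into AD, Y = 5791 − 3P = 4057.90.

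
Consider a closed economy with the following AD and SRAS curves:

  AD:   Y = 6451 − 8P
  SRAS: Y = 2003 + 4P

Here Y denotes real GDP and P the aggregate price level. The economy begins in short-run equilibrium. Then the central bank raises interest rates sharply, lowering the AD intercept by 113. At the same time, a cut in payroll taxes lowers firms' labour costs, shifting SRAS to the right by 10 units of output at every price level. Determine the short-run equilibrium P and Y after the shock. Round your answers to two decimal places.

P = 360.42, Y = 3454.67

After both shocks: AD is Y = 6338 − 8P and SRAS is Y = 2013 + 4P.
Setting them equal: 4325 = 12P, so P = 360.42.
Substituting into AD, Y = 3454.67.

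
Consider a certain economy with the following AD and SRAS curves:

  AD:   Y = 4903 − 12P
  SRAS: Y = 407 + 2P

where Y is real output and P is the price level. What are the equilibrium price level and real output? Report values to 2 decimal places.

P = 321.14, Y = 1049.29

Set AD = SRAS: 4903 − 12P = 407 + 2P, so 4496 = 14P and P = 321.14.
Substituting into AD, Y = 4903 − 12P = 1049.29.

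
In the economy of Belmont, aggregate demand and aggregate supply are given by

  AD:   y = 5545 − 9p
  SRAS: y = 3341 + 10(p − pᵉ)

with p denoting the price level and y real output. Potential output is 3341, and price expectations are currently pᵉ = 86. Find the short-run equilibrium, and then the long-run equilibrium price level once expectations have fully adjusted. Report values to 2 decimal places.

Short run: with pᵉ = 86, SRAS is y = 2481 + 10p. Setting AD = SRAS gives 3064 = 19p, so p = 161.26 and y = 5545 − 9p = 4093.63.
Output 4093.63 is above potential 3341, so over time expected prices rise and SRAS shifts left until y returns to 3341.
Long run: y = 3341 on the AD curve gives 3341 = 5545 − 9p, so p = 244.89.

Short run: p = 161.26, y = 4093.63. Long run: p = 244.89.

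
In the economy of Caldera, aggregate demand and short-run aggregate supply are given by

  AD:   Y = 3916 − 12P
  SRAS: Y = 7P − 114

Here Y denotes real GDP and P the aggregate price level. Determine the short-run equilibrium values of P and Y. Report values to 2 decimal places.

Set AD = SRAS: 3916 − 12P = 7P − 114, so 4030 = 19P and P = 212.11.
Substituting into AD, Y = 3916 − 12P = 1370.74.

P = 212.11, Y = 1370.74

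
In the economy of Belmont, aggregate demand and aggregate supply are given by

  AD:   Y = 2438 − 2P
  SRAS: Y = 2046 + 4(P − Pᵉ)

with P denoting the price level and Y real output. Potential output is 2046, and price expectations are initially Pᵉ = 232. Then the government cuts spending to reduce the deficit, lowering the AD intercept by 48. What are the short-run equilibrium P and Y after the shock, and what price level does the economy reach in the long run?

Short run: P = 212, Y = 1966. Long run: P = 172.

AD shifts left: new AD is Y = 2390 − 2P. With Pᵉ = 232, SRAS is Y = 1118 + 4P.
Short run: 2390 − 2P = 1118 + 4P gives 1272 = 6P, so P = 212 and Y = 2390 − 2·212 = 1966.
Y = 1966 is below potential 2046; expectations adjust and SRAS shifts right until Y = 2046.
Long run: on the new AD curve, 2046 = 2390 − 2P gives P = 172.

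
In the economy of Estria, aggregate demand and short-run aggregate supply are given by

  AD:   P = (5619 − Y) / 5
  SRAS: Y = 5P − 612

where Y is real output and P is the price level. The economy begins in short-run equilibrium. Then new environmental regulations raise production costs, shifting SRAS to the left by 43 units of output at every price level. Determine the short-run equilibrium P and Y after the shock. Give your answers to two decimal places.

P = 627.40, Y = 2482.00

This is a negative supply shock: SRAS shifts left.
New SRAS: Y = 5P − 655.
Set AD = SRAS: 5619 − 5P = 5P − 655, so 6274 = 10P and P = 627.40.
Substituting into AD, Y = 2482.00.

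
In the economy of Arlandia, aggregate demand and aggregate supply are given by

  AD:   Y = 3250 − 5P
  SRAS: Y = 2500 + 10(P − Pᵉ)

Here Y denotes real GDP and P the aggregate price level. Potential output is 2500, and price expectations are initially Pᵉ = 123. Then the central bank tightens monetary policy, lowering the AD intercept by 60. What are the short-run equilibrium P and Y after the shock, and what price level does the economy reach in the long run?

AD shifts left: new AD is Y = 3190 − 5P. With Pᵉ = 123, SRAS is Y = 1270 + 10P.
Short run: 3190 − 5P = 1270 + 10P gives 1920 = 15P, so P = 128 and Y = 3190 − 5·128 = 2550.
Y = 2550 is above potential 2500; expectations adjust and SRAS shifts left until Y = 2500.
Long run: on the new AD curve, 2500 = 3190 − 5P gives P = 138.

Short run: P = 128, Y = 2550. Long run: P = 138.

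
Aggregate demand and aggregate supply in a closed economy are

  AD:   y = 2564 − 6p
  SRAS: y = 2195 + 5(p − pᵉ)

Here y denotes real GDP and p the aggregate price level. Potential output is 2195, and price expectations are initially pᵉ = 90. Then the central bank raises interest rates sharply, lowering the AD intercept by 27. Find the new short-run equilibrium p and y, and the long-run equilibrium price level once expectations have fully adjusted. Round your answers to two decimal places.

AD shifts left: new AD is y = 2537 − 6p. With pᵉ = 90, SRAS is y = 1745 + 5p.
Short run: 2537 − 6p = 1745 + 5p gives 792 = 11p, so p = 72.00 and y = 2537 − 6p = 2105.00.
y = 2105.00 is below potential 2195; expectations adjust and SRAS shifts right until y = 2195.
Long run: on the new AD curve, 2195 = 2537 − 6p gives p = 57.00.

Short run: p = 72.00, y = 2105.00. Long run: p = 57.00.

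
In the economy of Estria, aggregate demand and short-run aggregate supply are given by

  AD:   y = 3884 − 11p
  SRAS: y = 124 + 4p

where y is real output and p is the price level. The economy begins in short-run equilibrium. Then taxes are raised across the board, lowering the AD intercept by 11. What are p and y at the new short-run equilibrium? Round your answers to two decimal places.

p = 249.93, y = 1123.73

This is a negative demand shock: AD shifts left.
New AD: y = 3873 − 11p.
Set AD = SRAS: 3873 − 11p = 124 + 4p, so 3749 = 15p and p = 249.93.
Substituting into AD, y = 1123.73.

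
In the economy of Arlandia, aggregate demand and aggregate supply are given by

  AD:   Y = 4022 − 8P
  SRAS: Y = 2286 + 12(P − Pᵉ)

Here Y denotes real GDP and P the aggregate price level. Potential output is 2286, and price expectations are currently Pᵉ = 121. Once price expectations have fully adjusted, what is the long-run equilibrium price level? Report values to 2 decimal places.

Long-run P = 217.00

Short run: with Pᵉ = 121, SRAS is Y = 834 + 12P. Setting AD = SRAS gives 3188 = 20P, so P = 159.40 and Y = 4022 − 8P = 2746.80.
Output 2746.80 is above potential 2286, so over time expected prices rise and SRAS shifts left until Y returns to 2286.
Long run: Y = 2286 on the AD curve gives 2286 = 4022 − 8P, so P = 217.00.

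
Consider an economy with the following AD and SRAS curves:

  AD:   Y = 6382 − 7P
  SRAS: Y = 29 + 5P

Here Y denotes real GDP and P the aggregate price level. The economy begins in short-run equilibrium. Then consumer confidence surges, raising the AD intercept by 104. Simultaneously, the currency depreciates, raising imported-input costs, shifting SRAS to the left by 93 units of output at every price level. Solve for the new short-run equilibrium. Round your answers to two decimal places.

P = 545.83, Y = 2665.17

After both shocks: AD is Y = 6486 − 7P and SRAS is Y = 5P − 64.
Setting them equal: 6550 = 12P, so P = 545.83.
Substituting into AD, Y = 2665.17.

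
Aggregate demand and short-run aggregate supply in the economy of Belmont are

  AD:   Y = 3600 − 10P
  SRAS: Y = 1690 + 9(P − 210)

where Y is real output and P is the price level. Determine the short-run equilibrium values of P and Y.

Write SRAS as Y = 1690 + 9P − 1890 = 9P − 200.
Set AD = SRAS: 3600 − 10P = 9P − 200, so 3800 = 19P and P = 200.
Then Y = 3600 − 10·200 = 1600.

P = 200, Y = 1600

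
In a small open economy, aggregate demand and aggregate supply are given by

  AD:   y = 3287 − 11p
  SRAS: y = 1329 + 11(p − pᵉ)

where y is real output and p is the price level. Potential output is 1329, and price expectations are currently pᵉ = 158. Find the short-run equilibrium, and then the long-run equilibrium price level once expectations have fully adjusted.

Short run: p = 168, y = 1439. Long run: p = 178.

Short run: with pᵉ = 158, SRAS is y = 11p − 409. Setting AD = SRAS gives 3696 = 22p, so p = 168 and y = 3287 − 11·168 = 1439.
Output 1439 is above potential 1329, so over time expected prices rise and SRAS shifts left until y returns to 1329.
Long run: y = 1329 on the AD curve gives 1329 = 3287 − 11p, so p = 178.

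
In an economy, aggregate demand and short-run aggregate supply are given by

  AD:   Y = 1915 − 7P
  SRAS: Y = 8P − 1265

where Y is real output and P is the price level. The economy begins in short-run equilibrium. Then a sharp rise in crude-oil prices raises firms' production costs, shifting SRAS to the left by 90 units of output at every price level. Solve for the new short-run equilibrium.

This is a negative supply shock: SRAS shifts left.
New SRAS: Y = 8P − 1355.
Set AD = SRAS: 1915 − 7P = 8P − 1355, so 3270 = 15P and P = 218.
Y = 1915 − 7·218 = 389.

P = 218, Y = 389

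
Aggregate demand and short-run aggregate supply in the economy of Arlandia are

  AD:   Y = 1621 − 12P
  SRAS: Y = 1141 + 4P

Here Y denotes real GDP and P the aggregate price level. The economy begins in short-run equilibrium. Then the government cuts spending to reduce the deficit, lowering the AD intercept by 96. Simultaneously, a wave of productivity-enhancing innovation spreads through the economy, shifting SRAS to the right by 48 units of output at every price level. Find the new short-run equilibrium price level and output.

P = 21, Y = 1273

After both shocks: AD is Y = 1525 − 12P and SRAS is Y = 1189 + 4P.
Setting them equal: 336 = 16P, so P = 21.
Y = 1525 − 12·21 = 1273.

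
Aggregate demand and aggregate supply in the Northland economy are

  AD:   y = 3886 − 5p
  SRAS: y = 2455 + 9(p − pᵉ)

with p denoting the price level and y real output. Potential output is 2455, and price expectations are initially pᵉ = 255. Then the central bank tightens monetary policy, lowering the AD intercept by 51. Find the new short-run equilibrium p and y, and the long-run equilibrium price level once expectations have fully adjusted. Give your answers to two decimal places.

Short run: p = 262.50, y = 2522.50. Long run: p = 276.00.

AD shifts left: new AD is y = 3835 − 5p. With pᵉ = 255, SRAS is y = 160 + 9p.
Short run: 3835 − 5p = 160 + 9p gives 3675 = 14p, so p = 262.50 and y = 3835 − 5p = 2522.50.
y = 2522.50 is above potential 2455; expectations adjust and SRAS shifts left until y = 2455.
Long run: on the new AD curve, 2455 = 3835 − 5p gives p = 276.00.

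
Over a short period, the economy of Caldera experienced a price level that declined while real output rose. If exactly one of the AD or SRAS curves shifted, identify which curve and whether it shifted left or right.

P fell and Y rose. An AD shift moves P and Y in the same direction; an SRAS shift moves them in opposite directions.
Here P and Y moved in opposite directions, so the SRAS curve shifted.
Since Y rose, SRAS shifted right.

SRAS shifted right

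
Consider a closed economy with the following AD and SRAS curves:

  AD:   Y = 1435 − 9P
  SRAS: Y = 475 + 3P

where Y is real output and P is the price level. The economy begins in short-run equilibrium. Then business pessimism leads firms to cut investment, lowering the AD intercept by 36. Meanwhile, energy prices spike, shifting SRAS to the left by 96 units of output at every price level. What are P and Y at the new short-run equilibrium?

P = 85, Y = 634

After both shocks: AD is Y = 1399 − 9P and SRAS is Y = 379 + 3P.
Setting them equal: 1020 = 12P, so P = 85.
Y = 1399 − 9·85 = 634.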